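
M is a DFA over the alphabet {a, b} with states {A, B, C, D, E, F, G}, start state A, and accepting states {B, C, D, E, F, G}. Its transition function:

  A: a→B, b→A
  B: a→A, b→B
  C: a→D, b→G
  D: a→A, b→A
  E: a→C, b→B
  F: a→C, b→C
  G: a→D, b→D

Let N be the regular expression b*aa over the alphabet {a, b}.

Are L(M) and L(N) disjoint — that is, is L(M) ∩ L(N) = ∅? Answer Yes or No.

Yes

Converting the expression N to a DFA (subset construction, then merging equivalent states) gives the minimal DFA with states {n0, n1, n2, n3}, start state n0, accepting states {n2} and transitions n0: a→n1, b→n0; n1: a→n2, b→n3; n2: a→n3, b→n3; n3: a→n3, b→n3.
Exploring the product automaton M × N from the start pair (A, n0), following both machines on each input symbol, reaches 5 state pairs: (A, n0), (B, n1), (A, n2), (B, n3), (A, n3).
M accepts in {B, C, D, E, F, G} and N accepts in {n2}; no reachable pair has both components accepting, so no string drives both machines to acceptance simultaneously and L(M) ∩ L(N) = ∅.
So no string is accepted by both, and the intersection is empty.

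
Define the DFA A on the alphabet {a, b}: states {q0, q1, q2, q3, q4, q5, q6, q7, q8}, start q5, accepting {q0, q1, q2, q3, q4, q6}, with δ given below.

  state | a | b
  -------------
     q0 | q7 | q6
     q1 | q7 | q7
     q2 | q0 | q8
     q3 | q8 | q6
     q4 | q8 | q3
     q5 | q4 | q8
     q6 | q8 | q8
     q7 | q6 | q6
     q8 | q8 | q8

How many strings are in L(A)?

The useful subgraph on states {q3, q4, q5, q6} is acyclic, so L(A) is finite; the longest accepting path visits 4 useful states, giving maximum string length 3.
Counting accepting paths from q5 by length: 1 of length 1, 1 of length 2, 1 of length 3. Total 3.

3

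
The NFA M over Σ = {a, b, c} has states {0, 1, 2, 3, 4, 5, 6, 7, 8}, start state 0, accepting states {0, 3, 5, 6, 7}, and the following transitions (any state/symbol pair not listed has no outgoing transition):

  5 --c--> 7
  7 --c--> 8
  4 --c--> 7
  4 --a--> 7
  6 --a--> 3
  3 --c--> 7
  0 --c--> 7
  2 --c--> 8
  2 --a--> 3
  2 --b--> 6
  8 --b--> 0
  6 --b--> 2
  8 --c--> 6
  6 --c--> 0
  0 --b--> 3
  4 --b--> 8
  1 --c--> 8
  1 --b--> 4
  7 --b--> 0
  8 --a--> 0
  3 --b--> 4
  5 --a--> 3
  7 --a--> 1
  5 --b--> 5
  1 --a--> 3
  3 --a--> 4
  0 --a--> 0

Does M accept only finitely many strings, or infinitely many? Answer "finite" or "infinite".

infinite

State 0 is reachable from the start and can reach an accepting state, and it lies on the cycle 0 → 0.
Traversing that cycle any number of times yields accepted strings of unbounded length, so the language is infinite.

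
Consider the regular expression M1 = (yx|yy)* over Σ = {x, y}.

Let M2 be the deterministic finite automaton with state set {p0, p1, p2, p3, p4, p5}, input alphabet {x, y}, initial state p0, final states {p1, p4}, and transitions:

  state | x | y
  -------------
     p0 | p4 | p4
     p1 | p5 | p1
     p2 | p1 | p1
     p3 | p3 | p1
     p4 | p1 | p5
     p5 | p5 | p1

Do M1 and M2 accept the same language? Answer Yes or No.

No

The empty string ε is accepted by M1 but rejected by M2.
So L(M1) ≠ L(M2).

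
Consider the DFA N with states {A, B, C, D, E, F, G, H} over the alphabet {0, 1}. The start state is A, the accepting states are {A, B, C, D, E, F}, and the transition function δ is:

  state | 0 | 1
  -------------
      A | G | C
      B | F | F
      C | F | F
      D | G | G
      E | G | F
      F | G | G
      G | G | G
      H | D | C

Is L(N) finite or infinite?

finite

The useful states (reachable from A and able to reach an accepting state) are {A, C, F}.
Restricted to these states the transition graph has no cycle, so every accepting path has bounded length and L is finite.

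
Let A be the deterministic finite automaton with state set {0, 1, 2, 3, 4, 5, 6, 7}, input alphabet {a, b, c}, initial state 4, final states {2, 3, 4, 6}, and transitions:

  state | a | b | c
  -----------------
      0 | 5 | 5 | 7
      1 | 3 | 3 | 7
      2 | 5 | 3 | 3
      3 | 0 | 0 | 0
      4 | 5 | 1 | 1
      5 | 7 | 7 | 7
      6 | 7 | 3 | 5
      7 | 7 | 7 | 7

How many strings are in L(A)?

5

The useful subgraph on states {1, 3, 4} is acyclic, so L(A) is finite; the longest accepting path visits 3 useful states, giving maximum string length 2.
Counting accepting paths from 4 by length: 1 of length 0, 4 of length 2. Total 5.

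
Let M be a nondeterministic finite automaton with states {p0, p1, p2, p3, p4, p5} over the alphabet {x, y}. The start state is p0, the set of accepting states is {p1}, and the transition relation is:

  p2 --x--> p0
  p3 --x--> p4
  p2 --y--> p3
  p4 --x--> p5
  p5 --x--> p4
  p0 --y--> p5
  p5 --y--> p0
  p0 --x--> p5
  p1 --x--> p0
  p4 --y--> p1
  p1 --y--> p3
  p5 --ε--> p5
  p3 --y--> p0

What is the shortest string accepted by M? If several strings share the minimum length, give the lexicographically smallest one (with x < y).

xxy

A breadth-first search from p0 reaches an accepting state first via the path p0 → p5 → p4 → p1 on input xxy.
No string of length < 3 is accepted (BFS exhausts all shorter strings without reaching an accepting state), and xxy is the lexicographically least accepting string of length 3.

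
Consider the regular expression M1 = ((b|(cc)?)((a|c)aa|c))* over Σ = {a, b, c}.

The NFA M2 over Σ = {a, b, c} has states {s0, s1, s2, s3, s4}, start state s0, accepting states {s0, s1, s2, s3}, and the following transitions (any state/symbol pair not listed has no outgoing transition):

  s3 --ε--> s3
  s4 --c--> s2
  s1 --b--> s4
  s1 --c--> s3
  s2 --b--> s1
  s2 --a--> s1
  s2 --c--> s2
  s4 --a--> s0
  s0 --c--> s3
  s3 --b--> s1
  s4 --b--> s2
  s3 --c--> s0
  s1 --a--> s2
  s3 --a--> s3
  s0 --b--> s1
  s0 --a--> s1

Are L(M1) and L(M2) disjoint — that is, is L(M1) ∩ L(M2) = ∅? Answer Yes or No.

No

The empty string ε is accepted by both M1 and M2.
Hence L(M1) ∩ L(M2) ≠ ∅.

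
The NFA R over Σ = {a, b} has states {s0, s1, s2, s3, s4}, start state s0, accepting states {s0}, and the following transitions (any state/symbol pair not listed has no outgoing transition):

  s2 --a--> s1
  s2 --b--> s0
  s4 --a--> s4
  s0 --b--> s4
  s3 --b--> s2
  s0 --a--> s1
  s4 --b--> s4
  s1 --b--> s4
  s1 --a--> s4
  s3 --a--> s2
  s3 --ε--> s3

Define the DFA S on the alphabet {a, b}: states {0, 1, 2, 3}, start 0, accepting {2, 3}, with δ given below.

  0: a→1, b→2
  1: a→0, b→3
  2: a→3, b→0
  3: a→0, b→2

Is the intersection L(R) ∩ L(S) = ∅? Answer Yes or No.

Yes

Exploring the product automaton R × S from the start pair (s0, 0), following both machines on each input symbol, reaches 6 state pairs: (s0, 0), (s1, 1), (s4, 2), (s4, 0), (s4, 3), (s4, 1).
R accepts in {s0} and S accepts in {2, 3}; no reachable pair has both components accepting, so no string drives both machines to acceptance simultaneously and L(R) ∩ L(S) = ∅.
So no string is accepted by both, and the intersection is empty.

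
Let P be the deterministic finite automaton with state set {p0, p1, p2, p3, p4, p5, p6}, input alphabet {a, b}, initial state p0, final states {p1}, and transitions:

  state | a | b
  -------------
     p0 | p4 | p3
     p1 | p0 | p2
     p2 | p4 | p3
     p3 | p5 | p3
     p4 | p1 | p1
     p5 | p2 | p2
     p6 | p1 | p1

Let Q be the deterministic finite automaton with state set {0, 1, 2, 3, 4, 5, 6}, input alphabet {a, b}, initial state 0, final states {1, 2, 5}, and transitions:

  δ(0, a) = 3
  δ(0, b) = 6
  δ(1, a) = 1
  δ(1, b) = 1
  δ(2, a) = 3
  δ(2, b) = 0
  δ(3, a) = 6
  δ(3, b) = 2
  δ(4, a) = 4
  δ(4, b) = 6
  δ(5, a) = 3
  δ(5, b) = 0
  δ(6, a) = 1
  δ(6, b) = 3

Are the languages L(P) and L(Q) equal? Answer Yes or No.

No

The string aa is accepted by P but rejected by Q.
So L(P) ≠ L(Q).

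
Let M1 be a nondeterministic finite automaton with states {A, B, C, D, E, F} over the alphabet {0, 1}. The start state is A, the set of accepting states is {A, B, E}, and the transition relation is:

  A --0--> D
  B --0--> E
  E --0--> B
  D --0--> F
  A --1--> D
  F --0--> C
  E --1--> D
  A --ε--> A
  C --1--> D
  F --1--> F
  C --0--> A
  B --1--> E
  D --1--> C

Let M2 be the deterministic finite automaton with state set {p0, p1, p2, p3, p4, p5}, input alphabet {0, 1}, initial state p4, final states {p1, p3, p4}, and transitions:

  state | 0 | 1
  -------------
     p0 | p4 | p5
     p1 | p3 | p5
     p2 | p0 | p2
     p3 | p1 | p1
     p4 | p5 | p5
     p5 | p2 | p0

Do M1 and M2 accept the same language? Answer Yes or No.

Yes

Exploring the product automaton M1 × M2 from the start pair (A, p4), following both machines on each input symbol, reaches 4 state pairs: (A, p4), (D, p5), (F, p2), (C, p0).
M1 accepts in {A, B, E} and M2 accepts in {p1, p3, p4}. In every reachable pair the two components are either both accepting — (A, p4) — or both non-accepting, so no string is accepted by exactly one of the machines: L(M1) \ L(M2) and L(M2) \ L(M1) are both empty.
Hence every string is accepted by M1 iff it is accepted by M2, and the two languages coincide.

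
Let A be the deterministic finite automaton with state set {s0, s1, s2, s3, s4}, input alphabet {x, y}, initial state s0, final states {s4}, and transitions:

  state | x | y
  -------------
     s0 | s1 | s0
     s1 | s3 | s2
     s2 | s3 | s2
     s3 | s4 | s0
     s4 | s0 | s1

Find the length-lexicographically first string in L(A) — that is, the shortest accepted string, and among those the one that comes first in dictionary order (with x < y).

A breadth-first search from s0 reaches an accepting state first via the path s0 → s1 → s3 → s4 on input xxx.
No string of length < 3 is accepted (BFS exhausts all shorter strings without reaching an accepting state), and xxx is the lexicographically least accepting string of length 3.

xxx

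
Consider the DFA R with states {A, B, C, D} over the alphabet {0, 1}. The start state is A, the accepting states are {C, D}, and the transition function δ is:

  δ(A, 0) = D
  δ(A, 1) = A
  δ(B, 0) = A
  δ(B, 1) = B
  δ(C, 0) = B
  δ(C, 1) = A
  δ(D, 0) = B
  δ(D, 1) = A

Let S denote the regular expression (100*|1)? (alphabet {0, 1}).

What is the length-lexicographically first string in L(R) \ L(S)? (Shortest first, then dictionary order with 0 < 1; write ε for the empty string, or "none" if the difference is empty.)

0

The string 0 is accepted by R but not by S.
No shorter string lies in the difference, and 0 is the lexicographically first length-1 string in L(R) \ L(S).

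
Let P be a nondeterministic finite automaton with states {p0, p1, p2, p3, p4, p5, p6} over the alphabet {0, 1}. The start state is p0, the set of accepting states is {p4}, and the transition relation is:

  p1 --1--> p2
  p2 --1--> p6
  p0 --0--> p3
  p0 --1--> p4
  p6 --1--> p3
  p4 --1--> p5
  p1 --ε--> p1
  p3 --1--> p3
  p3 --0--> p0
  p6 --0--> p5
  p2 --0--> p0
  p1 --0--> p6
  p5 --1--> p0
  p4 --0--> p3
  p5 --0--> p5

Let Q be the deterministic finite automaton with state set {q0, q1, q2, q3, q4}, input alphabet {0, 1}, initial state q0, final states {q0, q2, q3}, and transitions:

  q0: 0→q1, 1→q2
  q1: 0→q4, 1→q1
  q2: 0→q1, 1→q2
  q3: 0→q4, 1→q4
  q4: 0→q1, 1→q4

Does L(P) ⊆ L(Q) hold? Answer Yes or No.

No

The string 001 is in L(P) but not in L(Q).
So L(P) ⊄ L(Q).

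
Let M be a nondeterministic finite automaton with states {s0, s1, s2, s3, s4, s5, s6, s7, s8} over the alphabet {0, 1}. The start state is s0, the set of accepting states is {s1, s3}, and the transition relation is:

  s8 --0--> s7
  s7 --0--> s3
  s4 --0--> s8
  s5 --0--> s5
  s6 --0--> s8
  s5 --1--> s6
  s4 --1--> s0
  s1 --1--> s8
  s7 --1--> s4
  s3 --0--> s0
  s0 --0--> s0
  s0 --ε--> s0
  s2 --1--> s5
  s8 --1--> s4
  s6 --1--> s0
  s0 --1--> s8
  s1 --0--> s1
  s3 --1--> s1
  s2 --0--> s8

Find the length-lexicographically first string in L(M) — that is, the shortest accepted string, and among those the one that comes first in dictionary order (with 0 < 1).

100

A breadth-first search from s0 reaches an accepting state first via the path s0 → s8 → s7 → s3 on input 100.
No string of length < 3 is accepted (BFS exhausts all shorter strings without reaching an accepting state), and 100 is the lexicographically least accepting string of length 3.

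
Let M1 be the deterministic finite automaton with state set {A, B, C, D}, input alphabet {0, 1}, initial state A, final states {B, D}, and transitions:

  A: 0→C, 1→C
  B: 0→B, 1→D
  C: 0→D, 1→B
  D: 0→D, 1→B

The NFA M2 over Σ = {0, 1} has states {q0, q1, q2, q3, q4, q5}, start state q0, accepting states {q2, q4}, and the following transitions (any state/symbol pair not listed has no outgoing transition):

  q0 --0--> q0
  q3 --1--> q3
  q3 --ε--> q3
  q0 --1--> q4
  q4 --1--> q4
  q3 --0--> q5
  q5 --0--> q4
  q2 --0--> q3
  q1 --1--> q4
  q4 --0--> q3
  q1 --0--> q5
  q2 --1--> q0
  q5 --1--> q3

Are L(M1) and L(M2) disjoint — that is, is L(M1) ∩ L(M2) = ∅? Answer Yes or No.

The string 01 is accepted by both M1 and M2.
Hence L(M1) ∩ L(M2) ≠ ∅.

No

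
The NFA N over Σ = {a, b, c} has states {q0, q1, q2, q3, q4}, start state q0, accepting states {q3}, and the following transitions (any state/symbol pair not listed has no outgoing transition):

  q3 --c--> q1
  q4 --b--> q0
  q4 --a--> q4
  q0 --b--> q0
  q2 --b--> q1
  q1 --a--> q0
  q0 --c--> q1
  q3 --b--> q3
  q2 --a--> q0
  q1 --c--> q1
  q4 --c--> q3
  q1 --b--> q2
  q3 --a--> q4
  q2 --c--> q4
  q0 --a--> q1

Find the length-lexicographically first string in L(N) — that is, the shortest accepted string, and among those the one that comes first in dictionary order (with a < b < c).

abcc

A breadth-first search from q0 reaches an accepting state first via the path q0 → q1 → q2 → q4 → q3 on input abcc.
No string of length < 4 is accepted (BFS exhausts all shorter strings without reaching an accepting state), and abcc is the lexicographically least accepting string of length 4.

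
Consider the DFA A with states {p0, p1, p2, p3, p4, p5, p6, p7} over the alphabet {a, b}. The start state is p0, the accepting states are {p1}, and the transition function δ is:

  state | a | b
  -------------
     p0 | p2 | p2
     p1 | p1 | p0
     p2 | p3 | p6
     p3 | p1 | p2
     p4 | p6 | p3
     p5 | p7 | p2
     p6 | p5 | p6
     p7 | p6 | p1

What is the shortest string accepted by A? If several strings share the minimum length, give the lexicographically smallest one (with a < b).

aaa

A breadth-first search from p0 reaches an accepting state first via the path p0 → p2 → p3 → p1 on input aaa.
No string of length < 3 is accepted (BFS exhausts all shorter strings without reaching an accepting state), and aaa is the lexicographically least accepting string of length 3.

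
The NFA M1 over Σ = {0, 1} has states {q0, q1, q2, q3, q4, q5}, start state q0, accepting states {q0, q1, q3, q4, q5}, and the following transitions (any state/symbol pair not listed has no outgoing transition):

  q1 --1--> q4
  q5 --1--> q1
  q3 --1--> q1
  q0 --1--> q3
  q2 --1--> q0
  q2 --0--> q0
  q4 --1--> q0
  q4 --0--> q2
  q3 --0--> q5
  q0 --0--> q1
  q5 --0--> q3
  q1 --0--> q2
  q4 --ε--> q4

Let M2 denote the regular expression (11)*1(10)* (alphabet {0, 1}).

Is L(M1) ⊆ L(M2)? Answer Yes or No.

The empty string ε is in L(M1) but not in L(M2).
So L(M1) ⊄ L(M2).

No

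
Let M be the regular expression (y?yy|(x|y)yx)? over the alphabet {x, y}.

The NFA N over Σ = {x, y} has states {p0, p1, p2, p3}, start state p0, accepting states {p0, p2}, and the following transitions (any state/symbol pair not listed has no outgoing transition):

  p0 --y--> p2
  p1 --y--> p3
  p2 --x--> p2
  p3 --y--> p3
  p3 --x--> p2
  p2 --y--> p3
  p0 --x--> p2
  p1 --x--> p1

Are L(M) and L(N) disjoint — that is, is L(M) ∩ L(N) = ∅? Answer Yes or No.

No

The empty string ε is accepted by both M and N.
Hence L(M) ∩ L(N) ≠ ∅.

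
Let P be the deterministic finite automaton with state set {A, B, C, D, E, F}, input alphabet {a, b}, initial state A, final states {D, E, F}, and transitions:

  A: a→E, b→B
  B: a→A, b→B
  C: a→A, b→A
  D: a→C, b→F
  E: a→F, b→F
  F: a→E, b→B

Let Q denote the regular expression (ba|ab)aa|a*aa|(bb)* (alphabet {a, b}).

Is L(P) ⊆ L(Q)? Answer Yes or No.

The string a is in L(P) but not in L(Q).
So L(P) ⊄ L(Q).

No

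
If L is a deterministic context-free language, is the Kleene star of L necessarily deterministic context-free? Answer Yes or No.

L = {c aⁿbⁿ : n≥0} ∪ {cc aⁿb²ⁿ : n≥0} is a DCFL (the number of leading c's fixes which ratio the DPDA checks), but L* is not. Every word of L starts with c, so in a factorisation of the string cc aⁱbʲ (i≥1) into words of L each factor begins at one of the two c's: either the whole string is a single word of L (forcing j = 2i), or it splits as c · (c aⁱbʲ) with c ∈ L (take n = 0) and c aⁱbʲ ∈ L (forcing j = i). Thus L* ∩ cca⁺b* = {cc aⁿbⁿ : n≥1} ∪ {cc aⁿb²ⁿ : n≥1}. A DPDA for L* would give one for this intersection with a regular set, and, started from its configuration after reading cc, one for {aⁿbⁿ : n≥1} ∪ {aⁿb²ⁿ : n≥1}, which no deterministic PDA accepts (a DPDA for it would have a single run on aⁿb²ⁿ, accepting after the prefix aⁿbⁿ and accepting again after n more b's; an ordinary PDA that simulates it on a's and b's and, at any moment when it is accepting, may switch to reading only a fresh letter d while feeding each d to the simulation as a b, would accept aⁱbʲdᵏ (k≥1) exactly when both aⁱbʲ and aⁱbʲ⁺ᵏ are in the language, i.e. its language intersected with the regular set a*b*d⁺ would be exactly {aⁿbⁿdⁿ : n≥1} — impossible, since context-free languages are closed under intersection with regular sets and {aⁿbⁿdⁿ} is not context-free). So L* is not a DCFL.

No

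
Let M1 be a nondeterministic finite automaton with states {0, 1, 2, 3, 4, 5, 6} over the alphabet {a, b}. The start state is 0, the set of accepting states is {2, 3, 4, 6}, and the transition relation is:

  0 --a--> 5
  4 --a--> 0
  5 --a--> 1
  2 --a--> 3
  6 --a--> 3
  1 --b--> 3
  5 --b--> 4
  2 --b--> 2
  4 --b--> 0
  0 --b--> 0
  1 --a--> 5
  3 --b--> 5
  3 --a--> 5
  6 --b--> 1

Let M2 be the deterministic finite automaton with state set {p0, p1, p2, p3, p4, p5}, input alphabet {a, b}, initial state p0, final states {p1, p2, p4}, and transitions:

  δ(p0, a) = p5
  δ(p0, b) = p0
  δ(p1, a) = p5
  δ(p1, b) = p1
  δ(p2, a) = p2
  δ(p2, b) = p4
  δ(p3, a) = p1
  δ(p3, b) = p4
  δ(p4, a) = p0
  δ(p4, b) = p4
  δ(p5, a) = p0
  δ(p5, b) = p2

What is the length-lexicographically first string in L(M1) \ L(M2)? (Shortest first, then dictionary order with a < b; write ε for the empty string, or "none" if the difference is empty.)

aab

The string aab is accepted by M1 but not by M2.
No shorter string lies in the difference, and aab is the lexicographically first length-3 string in L(M1) \ L(M2).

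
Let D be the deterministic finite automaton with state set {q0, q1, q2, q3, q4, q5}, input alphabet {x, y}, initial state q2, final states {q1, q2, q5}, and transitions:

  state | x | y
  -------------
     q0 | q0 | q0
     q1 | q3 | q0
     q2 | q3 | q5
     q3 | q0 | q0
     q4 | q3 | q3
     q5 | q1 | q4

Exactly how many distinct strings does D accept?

The useful subgraph on states {q1, q2, q5} is acyclic, so L(D) is finite; the longest accepting path visits 3 useful states, giving maximum string length 2.
Counting accepting paths from q2 by length: 1 of length 0, 1 of length 1, 1 of length 2. Total 3.

3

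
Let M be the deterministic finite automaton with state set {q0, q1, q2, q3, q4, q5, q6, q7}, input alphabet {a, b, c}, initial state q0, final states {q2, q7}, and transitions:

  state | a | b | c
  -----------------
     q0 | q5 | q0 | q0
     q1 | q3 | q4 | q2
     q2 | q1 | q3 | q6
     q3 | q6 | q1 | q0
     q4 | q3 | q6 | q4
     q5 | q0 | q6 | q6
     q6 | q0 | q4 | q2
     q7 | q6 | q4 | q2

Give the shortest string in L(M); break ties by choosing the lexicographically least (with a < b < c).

abc

A breadth-first search from q0 reaches an accepting state first via the path q0 → q5 → q6 → q2 on input abc.
No string of length < 3 is accepted (BFS exhausts all shorter strings without reaching an accepting state), and abc is the lexicographically least accepting string of length 3.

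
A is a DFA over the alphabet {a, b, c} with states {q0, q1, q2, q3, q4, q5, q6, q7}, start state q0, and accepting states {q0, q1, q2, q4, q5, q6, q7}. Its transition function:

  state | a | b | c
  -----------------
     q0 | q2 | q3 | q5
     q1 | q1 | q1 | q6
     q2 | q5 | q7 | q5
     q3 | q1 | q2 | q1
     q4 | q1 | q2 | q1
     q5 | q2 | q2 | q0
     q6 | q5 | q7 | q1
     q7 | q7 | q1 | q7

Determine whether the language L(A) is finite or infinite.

infinite

State q0 is reachable from the start and can reach an accepting state, and it lies on the cycle q0 → q2 → q5 → q0.
Traversing that cycle any number of times yields accepted strings of unbounded length, so the language is infinite.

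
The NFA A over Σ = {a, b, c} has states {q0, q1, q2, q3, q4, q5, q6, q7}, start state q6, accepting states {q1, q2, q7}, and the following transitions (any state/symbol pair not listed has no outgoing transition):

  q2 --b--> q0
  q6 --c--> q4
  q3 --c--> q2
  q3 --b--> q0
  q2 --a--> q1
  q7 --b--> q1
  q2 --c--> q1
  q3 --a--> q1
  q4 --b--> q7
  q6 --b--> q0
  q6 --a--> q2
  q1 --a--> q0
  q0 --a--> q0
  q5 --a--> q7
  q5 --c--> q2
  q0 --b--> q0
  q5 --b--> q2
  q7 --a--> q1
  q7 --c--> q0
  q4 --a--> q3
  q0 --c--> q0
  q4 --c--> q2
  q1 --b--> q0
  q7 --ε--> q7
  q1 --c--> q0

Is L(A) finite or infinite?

finite

The useful states (reachable from q6 and able to reach an accepting state) are {q1, q2, q3, q4, q6, q7}.
Restricted to these states the transition graph has no cycle, so every accepting path has bounded length and L is finite.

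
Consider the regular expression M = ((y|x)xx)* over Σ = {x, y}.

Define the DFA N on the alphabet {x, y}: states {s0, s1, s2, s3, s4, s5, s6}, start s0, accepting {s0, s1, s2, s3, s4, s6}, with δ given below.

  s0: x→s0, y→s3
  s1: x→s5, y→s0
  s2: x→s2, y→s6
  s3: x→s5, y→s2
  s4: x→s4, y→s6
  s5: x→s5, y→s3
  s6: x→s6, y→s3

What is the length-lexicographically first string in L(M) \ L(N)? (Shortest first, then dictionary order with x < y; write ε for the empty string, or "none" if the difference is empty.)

yxx

The string yxx is accepted by M but not by N.
No shorter string lies in the difference, and yxx is the lexicographically first length-3 string in L(M) \ L(N).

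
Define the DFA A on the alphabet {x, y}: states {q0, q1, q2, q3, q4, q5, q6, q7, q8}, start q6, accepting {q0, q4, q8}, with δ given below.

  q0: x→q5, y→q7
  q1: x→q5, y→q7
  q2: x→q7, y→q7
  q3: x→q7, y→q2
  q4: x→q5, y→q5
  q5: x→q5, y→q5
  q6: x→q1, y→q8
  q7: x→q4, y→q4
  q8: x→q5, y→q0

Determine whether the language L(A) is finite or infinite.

finite

The useful states (reachable from q6 and able to reach an accepting state) are {q0, q1, q4, q6, q7, q8}.
Restricted to these states the transition graph has no cycle, so every accepting path has bounded length and L is finite.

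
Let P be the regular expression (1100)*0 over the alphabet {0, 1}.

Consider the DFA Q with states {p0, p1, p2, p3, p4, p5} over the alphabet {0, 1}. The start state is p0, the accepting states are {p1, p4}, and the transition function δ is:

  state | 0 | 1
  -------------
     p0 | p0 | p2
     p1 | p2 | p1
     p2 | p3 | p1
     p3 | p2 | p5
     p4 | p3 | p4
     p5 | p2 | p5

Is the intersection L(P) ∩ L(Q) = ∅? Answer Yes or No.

Converting the expression P to a DFA (subset construction, then merging equivalent states) gives the minimal DFA with states {r0, r1, r2, r3, r4, r5}, start state r0, accepting states {r1} and transitions r0: 0→r1, 1→r2; r1: 0→r3, 1→r3; r2: 0→r3, 1→r4; r3: 0→r3, 1→r3; r4: 0→r5, 1→r3; r5: 0→r0, 1→r3.
Exploring the product automaton P × Q from the start pair (r0, p0), following both machines on each input symbol, reaches 14 state pairs: (r0, p0), (r1, p0), (r2, p2), (r3, p0), (r3, p2), (r3, p3), (r4, p1), (r3, p1), (r3, p5), (r5, p2), (r0, p3), (r1, p2), (r2, p5), (r4, p5).
P accepts in {r1} and Q accepts in {p1, p4}; no reachable pair has both components accepting, so no string drives both machines to acceptance simultaneously and L(P) ∩ L(Q) = ∅.
So no string is accepted by both, and the intersection is empty.

Yes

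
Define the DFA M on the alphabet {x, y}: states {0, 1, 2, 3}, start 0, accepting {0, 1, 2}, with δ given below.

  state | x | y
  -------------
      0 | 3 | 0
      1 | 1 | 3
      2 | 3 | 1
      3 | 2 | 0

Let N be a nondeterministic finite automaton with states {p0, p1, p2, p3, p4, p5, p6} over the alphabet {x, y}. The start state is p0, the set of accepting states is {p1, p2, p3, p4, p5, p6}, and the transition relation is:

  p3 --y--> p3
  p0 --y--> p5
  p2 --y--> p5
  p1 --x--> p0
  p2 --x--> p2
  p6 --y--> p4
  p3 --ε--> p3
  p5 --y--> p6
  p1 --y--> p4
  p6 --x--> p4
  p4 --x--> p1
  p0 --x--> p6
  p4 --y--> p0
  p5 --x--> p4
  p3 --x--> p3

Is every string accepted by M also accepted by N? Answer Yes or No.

No

The empty string ε is in L(M) but not in L(N).
So L(M) ⊄ L(N).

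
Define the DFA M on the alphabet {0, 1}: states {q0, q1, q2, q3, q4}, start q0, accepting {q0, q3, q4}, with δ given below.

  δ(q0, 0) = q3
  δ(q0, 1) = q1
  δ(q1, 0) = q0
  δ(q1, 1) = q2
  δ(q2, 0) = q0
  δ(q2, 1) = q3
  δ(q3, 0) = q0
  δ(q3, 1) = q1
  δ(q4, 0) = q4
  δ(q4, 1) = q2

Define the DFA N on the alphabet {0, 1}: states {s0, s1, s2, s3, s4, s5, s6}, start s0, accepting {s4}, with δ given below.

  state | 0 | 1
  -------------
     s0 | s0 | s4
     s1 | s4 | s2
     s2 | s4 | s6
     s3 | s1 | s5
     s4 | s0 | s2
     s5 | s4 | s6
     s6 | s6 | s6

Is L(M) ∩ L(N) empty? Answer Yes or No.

The string 110 is accepted by both M and N.
Hence L(M) ∩ L(N) ≠ ∅.

No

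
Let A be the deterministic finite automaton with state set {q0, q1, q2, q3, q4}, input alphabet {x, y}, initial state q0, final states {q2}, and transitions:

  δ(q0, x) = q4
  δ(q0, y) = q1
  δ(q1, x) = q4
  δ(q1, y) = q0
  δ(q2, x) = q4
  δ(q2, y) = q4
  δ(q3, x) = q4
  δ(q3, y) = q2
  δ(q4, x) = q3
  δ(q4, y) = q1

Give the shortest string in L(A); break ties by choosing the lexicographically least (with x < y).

xxy

A breadth-first search from q0 reaches an accepting state first via the path q0 → q4 → q3 → q2 on input xxy.
No string of length < 3 is accepted (BFS exhausts all shorter strings without reaching an accepting state), and xxy is the lexicographically least accepting string of length 3.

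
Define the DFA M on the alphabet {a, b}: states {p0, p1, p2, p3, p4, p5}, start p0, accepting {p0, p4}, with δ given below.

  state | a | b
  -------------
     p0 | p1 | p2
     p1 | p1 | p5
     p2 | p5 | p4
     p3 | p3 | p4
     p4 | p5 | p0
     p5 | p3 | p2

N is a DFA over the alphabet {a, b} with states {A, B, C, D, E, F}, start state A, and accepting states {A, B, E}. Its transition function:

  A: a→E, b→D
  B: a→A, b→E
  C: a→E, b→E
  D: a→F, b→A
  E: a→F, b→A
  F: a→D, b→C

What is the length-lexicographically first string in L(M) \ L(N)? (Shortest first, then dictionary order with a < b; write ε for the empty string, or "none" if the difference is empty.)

bbb

The string bbb is accepted by M but not by N.
No shorter string lies in the difference, and bbb is the lexicographically first length-3 string in L(M) \ L(N).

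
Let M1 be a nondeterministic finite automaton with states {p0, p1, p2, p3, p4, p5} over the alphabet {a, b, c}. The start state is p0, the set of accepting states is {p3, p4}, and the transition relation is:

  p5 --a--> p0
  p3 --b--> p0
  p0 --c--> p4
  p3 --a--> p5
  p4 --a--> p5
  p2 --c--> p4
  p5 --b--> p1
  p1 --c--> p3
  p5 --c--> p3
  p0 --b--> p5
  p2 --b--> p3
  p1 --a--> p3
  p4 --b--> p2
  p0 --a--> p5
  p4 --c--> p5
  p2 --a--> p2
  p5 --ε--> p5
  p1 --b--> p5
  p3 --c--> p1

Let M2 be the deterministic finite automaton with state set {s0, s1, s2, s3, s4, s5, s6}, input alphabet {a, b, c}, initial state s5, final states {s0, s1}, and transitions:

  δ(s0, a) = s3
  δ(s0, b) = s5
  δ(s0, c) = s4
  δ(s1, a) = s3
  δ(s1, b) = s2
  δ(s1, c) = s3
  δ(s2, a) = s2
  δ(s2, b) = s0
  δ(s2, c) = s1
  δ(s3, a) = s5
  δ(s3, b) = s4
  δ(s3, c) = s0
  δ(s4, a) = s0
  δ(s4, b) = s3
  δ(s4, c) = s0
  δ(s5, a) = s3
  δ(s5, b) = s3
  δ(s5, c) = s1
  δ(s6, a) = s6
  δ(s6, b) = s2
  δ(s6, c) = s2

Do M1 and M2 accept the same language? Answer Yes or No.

Yes

Exploring the product automaton M1 × M2 from the start pair (p0, s5), following both machines on each input symbol, reaches 6 state pairs: (p0, s5), (p5, s3), (p4, s1), (p1, s4), (p3, s0), (p2, s2).
M1 accepts in {p3, p4} and M2 accepts in {s0, s1}. In every reachable pair the two components are either both accepting — (p4, s1), (p3, s0) — or both non-accepting, so no string is accepted by exactly one of the machines: L(M1) \ L(M2) and L(M2) \ L(M1) are both empty.
Hence every string is accepted by M1 iff it is accepted by M2, and the two languages coincide.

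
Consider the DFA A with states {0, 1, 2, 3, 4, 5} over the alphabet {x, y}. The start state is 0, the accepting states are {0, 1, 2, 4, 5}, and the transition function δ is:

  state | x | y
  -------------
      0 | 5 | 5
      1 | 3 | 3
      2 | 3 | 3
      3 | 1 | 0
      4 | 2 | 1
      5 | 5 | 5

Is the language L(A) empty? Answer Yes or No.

The empty string ε is accepted: the run 0 ends in the accepting state 0.
Since at least one string is accepted, L(A) is not empty.

No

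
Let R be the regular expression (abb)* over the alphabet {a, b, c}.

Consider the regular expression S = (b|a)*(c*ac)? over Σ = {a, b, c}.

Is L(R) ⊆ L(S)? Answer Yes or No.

Yes

Converting the expression R to a DFA (subset construction, then merging equivalent states) gives the minimal DFA with states {r0, r1, r2, r3}, start state r0, accepting states {r0} and transitions r0: a→r1, b→r2, c→r2; r1: a→r2, b→r3, c→r2; r2: a→r2, b→r2, c→r2; r3: a→r2, b→r0, c→r2.
Converting the expression S to a DFA (subset construction, then merging equivalent states) gives the minimal DFA with states {s0, s1, s2, s3, s4, s5, s6}, start state s0, accepting states {s0, s1, s3, s6} and transitions s0: a→s1, b→s0, c→s2; s1: a→s1, b→s0, c→s3; s2: a→s4, b→s5, c→s2; s3: a→s4, b→s5, c→s2; s4: a→s5, b→s5, c→s6; s5: a→s5, b→s5, c→s5; s6: a→s5, b→s5, c→s5.
Exploring the product automaton R × S from the start pair (r0, s0), following both machines on each input symbol, reaches 10 state pairs: (r0, s0), (r1, s1), (r2, s0), (r2, s2), (r2, s1), (r3, s0), (r2, s3), (r2, s4), (r2, s5), (r2, s6).
R accepts in {r0} and S accepts in {s0, s1, s3, s6}. The reachable pairs whose R-component is accepting are (r0, s0); in each of them the S-component is accepting too, so the product for L(R) \ L(S) (R-component accepting, S-component rejecting) has no reachable accepting pair and the difference is empty.
Hence every string in L(R) is also in L(S).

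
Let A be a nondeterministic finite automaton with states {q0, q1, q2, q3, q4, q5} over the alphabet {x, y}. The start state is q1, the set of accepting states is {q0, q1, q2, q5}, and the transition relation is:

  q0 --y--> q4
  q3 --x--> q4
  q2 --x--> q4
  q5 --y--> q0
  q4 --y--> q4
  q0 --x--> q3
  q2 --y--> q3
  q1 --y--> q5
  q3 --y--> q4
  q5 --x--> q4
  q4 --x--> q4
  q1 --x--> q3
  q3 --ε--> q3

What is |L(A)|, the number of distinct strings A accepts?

The useful subgraph on states {q0, q1, q5} is acyclic, so L(A) is finite; the longest accepting path visits 3 useful states, giving maximum string length 2.
Counting accepting paths from q1 by length: 1 of length 0, 1 of length 1, 1 of length 2. Total 3.

3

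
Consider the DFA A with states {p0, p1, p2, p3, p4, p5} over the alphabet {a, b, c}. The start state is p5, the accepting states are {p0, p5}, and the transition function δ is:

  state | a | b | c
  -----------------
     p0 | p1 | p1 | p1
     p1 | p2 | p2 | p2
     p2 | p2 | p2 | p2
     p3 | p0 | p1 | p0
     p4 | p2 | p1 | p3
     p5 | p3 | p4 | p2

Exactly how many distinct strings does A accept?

The useful subgraph on states {p0, p3, p4, p5} is acyclic, so L(A) is finite; the longest accepting path visits 4 useful states, giving maximum string length 3.
Counting accepting paths from p5 by length: 1 of length 0, 2 of length 2, 2 of length 3. Total 5.

5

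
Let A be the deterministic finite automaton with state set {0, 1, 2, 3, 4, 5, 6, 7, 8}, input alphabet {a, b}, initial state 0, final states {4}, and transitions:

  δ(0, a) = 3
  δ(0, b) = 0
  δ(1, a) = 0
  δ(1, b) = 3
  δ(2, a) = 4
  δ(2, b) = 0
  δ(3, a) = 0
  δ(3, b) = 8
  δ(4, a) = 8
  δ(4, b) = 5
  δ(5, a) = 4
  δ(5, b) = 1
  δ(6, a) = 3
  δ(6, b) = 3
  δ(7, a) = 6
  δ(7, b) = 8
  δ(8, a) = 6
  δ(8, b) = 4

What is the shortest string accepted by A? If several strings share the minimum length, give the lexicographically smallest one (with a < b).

A breadth-first search from 0 reaches an accepting state first via the path 0 → 3 → 8 → 4 on input abb.
No string of length < 3 is accepted (BFS exhausts all shorter strings without reaching an accepting state), and abb is the lexicographically least accepting string of length 3.

abb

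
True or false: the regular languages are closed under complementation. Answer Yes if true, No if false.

Yes

Take a complete DFA for L and swap accepting and non-accepting states; the resulting DFA accepts exactly Σ* \ L.
So the regular languages are closed under complement.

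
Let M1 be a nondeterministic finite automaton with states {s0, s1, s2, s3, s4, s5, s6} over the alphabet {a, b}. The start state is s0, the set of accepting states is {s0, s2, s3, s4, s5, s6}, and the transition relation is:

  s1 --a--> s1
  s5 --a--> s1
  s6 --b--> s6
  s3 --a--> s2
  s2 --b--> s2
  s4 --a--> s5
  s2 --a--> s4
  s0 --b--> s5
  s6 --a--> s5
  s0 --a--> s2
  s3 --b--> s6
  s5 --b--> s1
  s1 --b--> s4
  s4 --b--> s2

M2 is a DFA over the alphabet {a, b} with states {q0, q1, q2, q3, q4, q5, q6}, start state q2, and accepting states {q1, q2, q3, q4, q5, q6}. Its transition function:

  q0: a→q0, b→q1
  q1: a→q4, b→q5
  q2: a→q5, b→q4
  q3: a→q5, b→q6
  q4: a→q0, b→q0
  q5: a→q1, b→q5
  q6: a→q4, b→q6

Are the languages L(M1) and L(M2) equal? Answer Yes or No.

Exploring the product automaton M1 × M2 from the start pair (s0, q2), following both machines on each input symbol, reaches 5 state pairs: (s0, q2), (s2, q5), (s5, q4), (s4, q1), (s1, q0).
M1 accepts in {s0, s2, s3, s4, s5, s6} and M2 accepts in {q1, q2, q3, q4, q5, q6}. In every reachable pair the two components are either both accepting — (s0, q2), (s2, q5), (s5, q4), (s4, q1) — or both non-accepting, so no string is accepted by exactly one of the machines: L(M1) \ L(M2) and L(M2) \ L(M1) are both empty.
Hence every string is accepted by M1 iff it is accepted by M2, and the two languages coincide.

Yes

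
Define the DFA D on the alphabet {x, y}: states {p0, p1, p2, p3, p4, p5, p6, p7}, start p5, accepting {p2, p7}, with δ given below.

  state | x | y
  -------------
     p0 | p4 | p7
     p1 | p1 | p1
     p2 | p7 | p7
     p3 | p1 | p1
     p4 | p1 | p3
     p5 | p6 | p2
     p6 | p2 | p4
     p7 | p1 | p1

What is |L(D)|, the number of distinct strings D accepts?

The useful subgraph on states {p2, p5, p6, p7} is acyclic, so L(D) is finite; the longest accepting path visits 4 useful states, giving maximum string length 3.
Counting accepting paths from p5 by length: 1 of length 1, 3 of length 2, 2 of length 3. Total 6.

6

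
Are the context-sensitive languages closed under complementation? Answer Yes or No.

The context-sensitive languages are exactly NSPACE(n), and by the Immerman–Szelepcsényi theorem nondeterministic space classes (from log n up) are closed under complement.
So the context-sensitive languages are closed under complement.

Yes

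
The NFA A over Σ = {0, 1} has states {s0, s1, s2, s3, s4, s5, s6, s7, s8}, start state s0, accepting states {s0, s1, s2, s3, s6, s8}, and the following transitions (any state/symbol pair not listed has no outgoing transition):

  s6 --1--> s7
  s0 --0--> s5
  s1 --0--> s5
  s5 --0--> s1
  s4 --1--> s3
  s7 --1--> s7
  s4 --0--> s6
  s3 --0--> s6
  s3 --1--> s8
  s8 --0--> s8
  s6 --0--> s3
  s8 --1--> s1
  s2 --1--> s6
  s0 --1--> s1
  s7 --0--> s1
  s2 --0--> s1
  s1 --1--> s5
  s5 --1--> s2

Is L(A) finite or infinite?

State s1 is reachable from the start and can reach an accepting state, and it lies on the cycle s1 → s5 → s1.
Traversing that cycle any number of times yields accepted strings of unbounded length, so the language is infinite.

infinite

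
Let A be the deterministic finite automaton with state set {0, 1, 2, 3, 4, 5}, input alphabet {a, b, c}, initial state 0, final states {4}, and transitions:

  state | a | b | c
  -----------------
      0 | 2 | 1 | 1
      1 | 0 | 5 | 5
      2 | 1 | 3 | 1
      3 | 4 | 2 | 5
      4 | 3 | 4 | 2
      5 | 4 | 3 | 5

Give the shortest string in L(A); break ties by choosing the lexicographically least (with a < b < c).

aba

A breadth-first search from 0 reaches an accepting state first via the path 0 → 2 → 3 → 4 on input aba.
No string of length < 3 is accepted (BFS exhausts all shorter strings without reaching an accepting state), and aba is the lexicographically least accepting string of length 3.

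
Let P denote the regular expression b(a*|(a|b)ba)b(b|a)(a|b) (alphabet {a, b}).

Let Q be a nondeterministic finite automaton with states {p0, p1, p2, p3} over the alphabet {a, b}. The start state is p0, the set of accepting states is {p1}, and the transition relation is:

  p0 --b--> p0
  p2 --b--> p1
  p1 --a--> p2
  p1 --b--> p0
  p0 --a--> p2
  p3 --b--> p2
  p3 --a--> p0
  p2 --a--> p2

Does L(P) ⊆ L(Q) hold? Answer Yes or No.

The string bbaa is in L(P) but not in L(Q).
So L(P) ⊄ L(Q).

No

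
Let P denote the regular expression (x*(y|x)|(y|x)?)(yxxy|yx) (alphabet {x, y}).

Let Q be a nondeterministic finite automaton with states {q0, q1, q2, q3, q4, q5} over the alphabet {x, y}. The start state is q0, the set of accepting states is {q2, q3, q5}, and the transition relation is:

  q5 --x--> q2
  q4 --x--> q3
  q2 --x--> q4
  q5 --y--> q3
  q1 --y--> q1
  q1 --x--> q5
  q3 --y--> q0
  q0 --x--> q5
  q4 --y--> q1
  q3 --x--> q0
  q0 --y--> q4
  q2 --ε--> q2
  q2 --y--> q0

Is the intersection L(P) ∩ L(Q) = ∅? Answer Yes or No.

No

The string yx is accepted by both P and Q.
Hence L(P) ∩ L(Q) ≠ ∅.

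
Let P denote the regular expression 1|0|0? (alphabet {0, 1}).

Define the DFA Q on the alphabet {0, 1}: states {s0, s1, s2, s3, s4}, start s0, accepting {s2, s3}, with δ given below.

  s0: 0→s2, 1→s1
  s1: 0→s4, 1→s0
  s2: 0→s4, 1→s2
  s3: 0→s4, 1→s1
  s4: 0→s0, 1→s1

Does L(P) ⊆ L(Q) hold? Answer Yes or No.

The empty string ε is in L(P) but not in L(Q).
So L(P) ⊄ L(Q).

No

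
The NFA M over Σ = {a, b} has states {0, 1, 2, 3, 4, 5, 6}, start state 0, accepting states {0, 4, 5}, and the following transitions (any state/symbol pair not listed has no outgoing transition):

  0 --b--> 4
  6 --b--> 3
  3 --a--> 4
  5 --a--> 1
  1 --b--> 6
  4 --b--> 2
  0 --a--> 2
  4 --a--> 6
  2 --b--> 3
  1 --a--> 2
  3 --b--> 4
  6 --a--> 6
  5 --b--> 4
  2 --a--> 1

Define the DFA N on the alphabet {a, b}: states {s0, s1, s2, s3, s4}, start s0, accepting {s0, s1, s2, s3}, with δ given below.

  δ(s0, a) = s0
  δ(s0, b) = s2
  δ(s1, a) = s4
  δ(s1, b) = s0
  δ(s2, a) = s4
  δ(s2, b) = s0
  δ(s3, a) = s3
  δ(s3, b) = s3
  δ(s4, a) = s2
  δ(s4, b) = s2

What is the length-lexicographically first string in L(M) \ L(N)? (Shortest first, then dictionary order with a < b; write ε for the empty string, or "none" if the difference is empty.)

The string aba is accepted by M but not by N.
No shorter string lies in the difference, and aba is the lexicographically first length-3 string in L(M) \ L(N).

aba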